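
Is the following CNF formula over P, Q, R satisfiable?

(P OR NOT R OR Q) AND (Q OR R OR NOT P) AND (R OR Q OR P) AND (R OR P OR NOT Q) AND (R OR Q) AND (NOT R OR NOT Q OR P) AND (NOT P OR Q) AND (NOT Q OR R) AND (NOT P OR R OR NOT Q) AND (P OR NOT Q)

Yes, satisfiable

Branch on R: set R = true.
Branch on P: set P = true.
The clause (Q) is unit, so Q = true.
Every clause now holds.
A satisfying assignment: P=true; Q=true; R=true.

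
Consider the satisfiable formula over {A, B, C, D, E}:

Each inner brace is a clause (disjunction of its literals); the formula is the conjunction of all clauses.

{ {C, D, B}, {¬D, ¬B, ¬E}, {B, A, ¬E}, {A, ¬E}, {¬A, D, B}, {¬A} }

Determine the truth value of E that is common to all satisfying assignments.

Suppose E = True.
Unit clause (A) forces A = True.
But (¬A) is also a unit clause — contradiction.
So every satisfying assignment has E = False.

False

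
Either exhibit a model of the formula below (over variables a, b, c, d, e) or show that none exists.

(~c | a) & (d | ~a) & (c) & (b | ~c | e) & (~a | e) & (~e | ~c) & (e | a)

The clause (c) is unit, so c = 1.
The clause (a) is unit, so a = 1.
The clause (d) is unit, so d = 1.
The clause (e) is unit, so e = 1.
But (~e) is also a unit clause — contradiction.

UNSATISFIABLE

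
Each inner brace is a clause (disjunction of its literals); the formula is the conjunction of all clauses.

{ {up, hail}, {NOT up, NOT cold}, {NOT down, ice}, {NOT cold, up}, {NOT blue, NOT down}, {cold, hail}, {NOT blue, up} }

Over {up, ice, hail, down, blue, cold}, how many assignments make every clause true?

8

There are 2^6 = 64 truth assignments over (up, ice, hail, down, blue, cold).
Split on blue. With blue = true, the clauses containing blue are satisfied and NOT blue drops from the rest; 2 of the 2^5 = 32 assignments to the other variables satisfy what remains.
With blue = false, by the same count on the reduced clause set, 6 assignments work.
(One model: up=F, ice=F, hail=T, down=F, blue=F, cold=F.)
Total: 2 + 6 = 8.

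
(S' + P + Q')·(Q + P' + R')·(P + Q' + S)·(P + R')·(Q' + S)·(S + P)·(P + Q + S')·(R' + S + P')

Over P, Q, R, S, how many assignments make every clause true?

There are 2^4 = 16 truth assignments over (P, Q, R, S).
Check each against the 8 clauses (columns in the order P, Q, R, S):
  F F F F  ✗ fails (S + P)
  F F F T  ✗ fails (P + Q + S')
  F F T F  ✗ fails (P + R')
  F F T T  ✗ fails (P + R')
  F T F F  ✗ fails (P + Q' + S)
  F T F T  ✗ fails (S' + P + Q')
  F T T F  ✗ fails (P + Q' + S)
  F T T T  ✗ fails (S' + P + Q')
  T F F F  ✓ satisfies all
  T F F T  ✓ satisfies all
  T F T F  ✗ fails (Q + P' + R')
  T F T T  ✗ fails (Q + P' + R')
  T T F F  ✗ fails (Q' + S)
  T T F T  ✓ satisfies all
  T T T F  ✗ fails (Q' + S)
  T T T T  ✓ satisfies all
4 of the 16 rows are models.

4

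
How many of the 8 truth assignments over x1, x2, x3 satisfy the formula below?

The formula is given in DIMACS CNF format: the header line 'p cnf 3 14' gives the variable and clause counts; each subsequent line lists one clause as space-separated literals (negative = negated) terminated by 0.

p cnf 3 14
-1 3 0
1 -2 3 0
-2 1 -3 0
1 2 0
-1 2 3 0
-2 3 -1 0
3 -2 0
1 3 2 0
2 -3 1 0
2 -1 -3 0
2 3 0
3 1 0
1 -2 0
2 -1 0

There are 2^3 = 8 truth assignments over (x1, x2, x3).
Check each against the 14 clauses (columns in the order x1, x2, x3):
  F F F  ✗ fails (x1 ∨ x2)
  F F T  ✗ fails (x1 ∨ x2)
  F T F  ✗ fails (x1 ∨ ¬x2 ∨ x3)
  F T T  ✗ fails (¬x2 ∨ x1 ∨ ¬x3)
  T F F  ✗ fails (¬x1 ∨ x3)
  T F T  ✗ fails (x2 ∨ ¬x1 ∨ ¬x3)
  T T F  ✗ fails (¬x1 ∨ x3)
  T T T  ✓ satisfies all
1 of the 8 rows is a model.

1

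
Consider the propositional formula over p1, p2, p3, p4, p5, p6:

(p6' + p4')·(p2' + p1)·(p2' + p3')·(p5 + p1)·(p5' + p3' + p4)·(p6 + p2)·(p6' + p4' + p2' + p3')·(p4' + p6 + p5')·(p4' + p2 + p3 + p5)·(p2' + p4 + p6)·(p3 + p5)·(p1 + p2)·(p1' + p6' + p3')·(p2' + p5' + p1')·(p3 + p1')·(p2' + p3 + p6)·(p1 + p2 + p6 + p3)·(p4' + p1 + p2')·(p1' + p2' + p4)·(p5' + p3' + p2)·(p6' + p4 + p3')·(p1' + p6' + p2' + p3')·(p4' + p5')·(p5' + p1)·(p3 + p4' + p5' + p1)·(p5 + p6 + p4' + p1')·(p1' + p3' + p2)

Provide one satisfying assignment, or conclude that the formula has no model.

Branch on p6: set p6 = 0.
(p2) alone gives p2 = 1.
(p1) alone gives p1 = 1.
(p3') alone gives p3 = 0.
That conflicts with the unit clause (p3).
Backtrack on p6: now try p6 = 1.
(p4') alone gives p4 = 0.
(p3') alone gives p3 = 0.
(p5) alone gives p5 = 1.
(p1') alone gives p1 = 0.
That conflicts with the unit clause (p1).
Both values of p6 lead to a conflict.

UNSATISFIABLE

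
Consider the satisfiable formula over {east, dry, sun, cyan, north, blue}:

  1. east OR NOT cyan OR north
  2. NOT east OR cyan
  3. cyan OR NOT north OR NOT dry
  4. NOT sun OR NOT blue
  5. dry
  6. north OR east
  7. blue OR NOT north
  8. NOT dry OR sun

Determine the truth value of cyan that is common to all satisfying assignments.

True

Suppose cyan = false.
(NOT east) alone gives east = false.
(dry) alone gives dry = true.
(NOT north) alone gives north = false.
But (north) is also a unit clause — contradiction.
So every satisfying assignment has cyan = True.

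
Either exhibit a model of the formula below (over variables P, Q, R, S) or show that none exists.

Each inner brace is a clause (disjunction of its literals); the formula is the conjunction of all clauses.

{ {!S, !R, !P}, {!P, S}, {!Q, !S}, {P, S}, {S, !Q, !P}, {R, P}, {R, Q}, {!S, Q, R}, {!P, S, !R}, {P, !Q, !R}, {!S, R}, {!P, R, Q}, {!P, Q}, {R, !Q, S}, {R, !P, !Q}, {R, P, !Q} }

P: false; Q: false; R: true; S: true

Suppose P = false.
From the singleton clause (S), S = true.
From the singleton clause (!Q), Q = false.
From the singleton clause (R), R = true.
All clauses are satisfied.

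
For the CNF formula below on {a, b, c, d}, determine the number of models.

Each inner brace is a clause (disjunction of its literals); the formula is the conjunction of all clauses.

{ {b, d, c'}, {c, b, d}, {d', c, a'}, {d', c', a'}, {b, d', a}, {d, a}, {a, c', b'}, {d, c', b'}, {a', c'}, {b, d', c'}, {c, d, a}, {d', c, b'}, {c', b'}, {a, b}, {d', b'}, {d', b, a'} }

1

There are 2^4 = 16 truth assignments over (a, b, c, d).
Check each against the 16 clauses (columns in the order a, b, c, d):
  F F F F  ✗ fails (c + b + d)
  F F F T  ✗ fails (b + d' + a)
  F F T F  ✗ fails (b + d + c')
  F F T T  ✗ fails (b + d' + a)
  F T F F  ✗ fails (d + a)
  F T F T  ✗ fails (d' + c + b')
  F T T F  ✗ fails (d + a)
  F T T T  ✗ fails (a + c' + b')
  T F F F  ✗ fails (c + b + d)
  T F F T  ✗ fails (d' + c + a')
  T F T F  ✗ fails (b + d + c')
  T F T T  ✗ fails (d' + c' + a')
  T T F F  ✓ satisfies all
  T T F T  ✗ fails (d' + c + a')
  T T T F  ✗ fails (d + c' + b')
  T T T T  ✗ fails (d' + c' + a')
1 of the 16 rows is a model.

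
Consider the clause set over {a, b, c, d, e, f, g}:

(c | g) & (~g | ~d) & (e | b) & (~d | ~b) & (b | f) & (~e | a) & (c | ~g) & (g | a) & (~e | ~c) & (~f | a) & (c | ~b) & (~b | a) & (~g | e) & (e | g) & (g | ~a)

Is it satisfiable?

No

Suppose c = 1.
The clause (~e) is unit, so e = 0.
The clause (b) is unit, so b = 1.
The clause (~d) is unit, so d = 0.
The clause (a) is unit, so a = 1.
The clause (~g) is unit, so g = 0.
But (g) is also a unit clause — contradiction.
That branch fails; take c = 0 instead.
The clause (g) is unit, so g = 1.
But (~g) is also a unit clause — contradiction.
Both values of c lead to a conflict.
No assignment satisfies every clause.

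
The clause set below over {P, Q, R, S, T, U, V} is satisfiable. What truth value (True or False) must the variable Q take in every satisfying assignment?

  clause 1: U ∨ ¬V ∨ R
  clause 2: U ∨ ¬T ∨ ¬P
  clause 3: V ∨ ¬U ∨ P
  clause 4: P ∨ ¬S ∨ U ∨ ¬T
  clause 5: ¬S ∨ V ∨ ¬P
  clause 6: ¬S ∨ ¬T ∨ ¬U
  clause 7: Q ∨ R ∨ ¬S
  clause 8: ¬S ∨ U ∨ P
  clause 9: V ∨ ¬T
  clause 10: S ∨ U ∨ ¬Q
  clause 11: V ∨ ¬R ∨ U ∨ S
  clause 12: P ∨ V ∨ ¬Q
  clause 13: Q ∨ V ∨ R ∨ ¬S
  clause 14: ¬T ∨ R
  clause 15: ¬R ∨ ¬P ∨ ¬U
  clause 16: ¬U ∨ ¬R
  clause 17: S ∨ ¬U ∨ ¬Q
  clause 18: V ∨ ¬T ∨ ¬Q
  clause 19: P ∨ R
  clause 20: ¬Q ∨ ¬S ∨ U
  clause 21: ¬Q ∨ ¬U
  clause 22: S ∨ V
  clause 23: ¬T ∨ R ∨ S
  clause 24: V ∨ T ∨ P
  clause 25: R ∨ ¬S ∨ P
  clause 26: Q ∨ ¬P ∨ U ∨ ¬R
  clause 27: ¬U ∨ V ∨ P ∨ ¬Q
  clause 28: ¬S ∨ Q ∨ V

False

Suppose Q = True.
(¬U) alone gives U = False.
(S) alone gives S = True.
But (¬S) is also a unit clause — contradiction.
So every satisfying assignment has Q = False.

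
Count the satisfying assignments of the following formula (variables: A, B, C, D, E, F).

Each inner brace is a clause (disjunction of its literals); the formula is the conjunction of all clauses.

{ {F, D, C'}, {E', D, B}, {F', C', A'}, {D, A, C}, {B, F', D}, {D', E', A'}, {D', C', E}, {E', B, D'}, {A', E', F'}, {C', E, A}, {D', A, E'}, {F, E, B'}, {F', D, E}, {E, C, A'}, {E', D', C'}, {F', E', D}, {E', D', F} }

4

There are 2^6 = 64 truth assignments over (A, B, C, D, E, F).
Split on A. With A = 1, the clauses containing A are satisfied and A' drops from the rest; 1 of the 2^5 = 32 assignments to the other variables satisfy what remains.
With A = 0, by the same count on the reduced clause set, 3 assignments work.
Total: 1 + 3 = 4.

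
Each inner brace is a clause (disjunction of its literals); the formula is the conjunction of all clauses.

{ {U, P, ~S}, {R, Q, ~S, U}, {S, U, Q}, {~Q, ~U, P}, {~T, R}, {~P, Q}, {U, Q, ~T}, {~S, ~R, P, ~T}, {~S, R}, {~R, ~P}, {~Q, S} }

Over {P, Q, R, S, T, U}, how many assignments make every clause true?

4

There are 2^6 = 64 truth assignments over (P, Q, R, S, T, U).
Split on P. With P = 1, the clauses containing P are satisfied and ~P drops from the rest; 0 of the 2^5 = 32 assignments to the other variables satisfy what remains.
With P = 0, by the same count on the reduced clause set, 4 assignments work.
(One model: P=F, Q=F, R=F, S=F, T=F, U=T.)
Total: 0 + 4 = 4.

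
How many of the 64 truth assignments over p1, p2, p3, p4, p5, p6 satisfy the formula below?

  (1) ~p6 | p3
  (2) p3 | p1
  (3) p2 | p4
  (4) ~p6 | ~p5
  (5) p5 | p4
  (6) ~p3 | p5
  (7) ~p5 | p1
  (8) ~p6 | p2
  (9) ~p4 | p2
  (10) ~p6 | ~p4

5

There are 2^6 = 64 truth assignments over (p1, p2, p3, p4, p5, p6).
Split on p5. With p5 = 1, the clauses containing p5 are satisfied and ~p5 drops from the rest; 4 of the 2^5 = 32 assignments to the other variables satisfy what remains.
With p5 = 0, by the same count on the reduced clause set, 1 assignment works.
Total: 4 + 1 = 5.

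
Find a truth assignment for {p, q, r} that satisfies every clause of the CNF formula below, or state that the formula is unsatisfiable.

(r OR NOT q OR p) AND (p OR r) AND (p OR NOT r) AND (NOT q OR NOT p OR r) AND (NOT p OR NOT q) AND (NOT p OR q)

UNSATISFIABLE

Branch on p: set p = true.
Unit clause (NOT q) forces q = false.
Now (q) is unsatisfied and unit — conflict.
So p must be the other value — set p = false.
Unit clause (r) forces r = true.
Now (NOT r) is unsatisfied and unit — conflict.
Either choice for p ends in contradiction.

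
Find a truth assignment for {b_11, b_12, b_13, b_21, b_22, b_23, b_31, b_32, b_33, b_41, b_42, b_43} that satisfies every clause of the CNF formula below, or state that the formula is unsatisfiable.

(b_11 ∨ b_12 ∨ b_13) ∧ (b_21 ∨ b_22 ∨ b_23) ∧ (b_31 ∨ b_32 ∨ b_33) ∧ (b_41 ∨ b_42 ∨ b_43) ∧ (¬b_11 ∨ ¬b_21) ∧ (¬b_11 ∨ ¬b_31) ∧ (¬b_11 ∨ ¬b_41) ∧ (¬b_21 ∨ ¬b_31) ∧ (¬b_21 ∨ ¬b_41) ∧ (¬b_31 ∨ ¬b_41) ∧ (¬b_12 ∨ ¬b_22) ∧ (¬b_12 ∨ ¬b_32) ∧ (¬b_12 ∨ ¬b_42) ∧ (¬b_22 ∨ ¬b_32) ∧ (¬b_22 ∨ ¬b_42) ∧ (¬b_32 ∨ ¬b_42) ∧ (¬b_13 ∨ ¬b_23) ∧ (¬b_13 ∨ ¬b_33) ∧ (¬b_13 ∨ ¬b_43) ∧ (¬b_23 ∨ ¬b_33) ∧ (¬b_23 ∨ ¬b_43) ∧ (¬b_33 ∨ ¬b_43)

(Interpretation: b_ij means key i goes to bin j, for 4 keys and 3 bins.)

Try b_11 = False.
Try b_12 = True.
Unit clause (¬b_22) forces b_22 = False.
Unit clause (¬b_32) forces b_32 = False.
Unit clause (¬b_42) forces b_42 = False.
Try b_21 = True.
Unit clause (¬b_31) forces b_31 = False.
Unit clause (b_33) forces b_33 = True.
Unit clause (¬b_41) forces b_41 = False.
Unit clause (b_43) forces b_43 = True.
Now (¬b_43) is unsatisfied and unit — conflict.
Backtrack on b_21: now try b_21 = False.
Unit clause (b_23) forces b_23 = True.
Unit clause (¬b_13) forces b_13 = False.
Unit clause (¬b_33) forces b_33 = False.
Unit clause (b_31) forces b_31 = True.
Unit clause (¬b_41) forces b_41 = False.
Unit clause (b_43) forces b_43 = True.
Now (¬b_43) is unsatisfied and unit — conflict.
Either choice for b_21 ends in contradiction.
Backtrack on b_12: now try b_12 = False.
Unit clause (b_13) forces b_13 = True.
Unit clause (¬b_23) forces b_23 = False.
Unit clause (¬b_33) forces b_33 = False.
Unit clause (¬b_43) forces b_43 = False.
Try b_21 = True.
Unit clause (¬b_31) forces b_31 = False.
Unit clause (b_32) forces b_32 = True.
Unit clause (¬b_41) forces b_41 = False.
Unit clause (b_42) forces b_42 = True.
Now (¬b_42) is unsatisfied and unit — conflict.
Backtrack on b_21: now try b_21 = False.
Unit clause (b_22) forces b_22 = True.
Unit clause (¬b_32) forces b_32 = False.
Unit clause (b_31) forces b_31 = True.
Unit clause (¬b_41) forces b_41 = False.
Unit clause (b_42) forces b_42 = True.
Now (¬b_42) is unsatisfied and unit — conflict.
Either choice for b_21 ends in contradiction.
Either choice for b_12 ends in contradiction.
Backtrack on b_11: now try b_11 = True.
Unit clause (¬b_21) forces b_21 = False.
Unit clause (¬b_31) forces b_31 = False.
Unit clause (¬b_41) forces b_41 = False.
Try b_22 = True.
Unit clause (¬b_12) forces b_12 = False.
Unit clause (¬b_32) forces b_32 = False.
Unit clause (b_33) forces b_33 = True.
Unit clause (¬b_42) forces b_42 = False.
Unit clause (b_43) forces b_43 = True.
Now (¬b_43) is unsatisfied and unit — conflict.
Backtrack on b_22: now try b_22 = False.
Unit clause (b_23) forces b_23 = True.
Unit clause (¬b_13) forces b_13 = False.
Unit clause (¬b_33) forces b_33 = False.
Unit clause (b_32) forces b_32 = True.
Unit clause (¬b_12) forces b_12 = False.
Unit clause (¬b_42) forces b_42 = False.
Unit clause (b_43) forces b_43 = True.
Now (¬b_43) is unsatisfied and unit — conflict.
Either choice for b_22 ends in contradiction.
Either choice for b_11 ends in contradiction.

UNSATISFIABLE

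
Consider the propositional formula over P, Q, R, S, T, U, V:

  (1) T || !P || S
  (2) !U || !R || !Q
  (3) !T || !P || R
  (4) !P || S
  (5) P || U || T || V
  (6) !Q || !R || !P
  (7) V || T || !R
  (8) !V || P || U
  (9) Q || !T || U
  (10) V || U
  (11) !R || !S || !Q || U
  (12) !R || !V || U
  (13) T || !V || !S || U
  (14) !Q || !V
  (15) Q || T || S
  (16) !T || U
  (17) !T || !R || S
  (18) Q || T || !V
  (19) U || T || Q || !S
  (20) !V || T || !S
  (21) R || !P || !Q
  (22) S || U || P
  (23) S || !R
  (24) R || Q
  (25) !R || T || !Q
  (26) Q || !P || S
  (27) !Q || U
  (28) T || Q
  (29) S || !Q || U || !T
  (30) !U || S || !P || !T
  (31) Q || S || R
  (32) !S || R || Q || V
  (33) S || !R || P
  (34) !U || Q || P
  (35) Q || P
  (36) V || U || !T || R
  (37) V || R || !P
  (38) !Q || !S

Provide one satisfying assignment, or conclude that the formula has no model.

P ↦ true, Q ↦ false, R ↦ true, S ↦ true, T ↦ true, U ↦ true, V ↦ true

Branch on P: set P = true.
(S) alone gives S = true.
(!Q) alone gives Q = false.
(R) alone gives R = true.
(T) alone gives T = true.
(U) alone gives U = true.
All clauses hold; V can take either value.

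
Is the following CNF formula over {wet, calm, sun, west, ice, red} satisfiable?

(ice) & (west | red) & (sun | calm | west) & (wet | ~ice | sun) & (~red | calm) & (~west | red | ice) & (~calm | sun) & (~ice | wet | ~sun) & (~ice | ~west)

Yes

The clause (ice) is unit, so ice = 1.
The clause (~west) is unit, so west = 0.
The clause (red) is unit, so red = 1.
The clause (calm) is unit, so calm = 1.
The clause (sun) is unit, so sun = 1.
The clause (wet) is unit, so wet = 1.
This assignment satisfies each clause.
A satisfying assignment: wet=1; calm=1; sun=1; west=0; ice=1; red=1.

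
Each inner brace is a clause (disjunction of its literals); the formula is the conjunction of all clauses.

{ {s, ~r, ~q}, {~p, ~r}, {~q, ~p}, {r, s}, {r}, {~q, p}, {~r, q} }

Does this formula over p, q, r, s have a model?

No

(r) alone gives r = 1.
(~p) alone gives p = 0.
(~q) alone gives q = 0.
Now (q) is unsatisfied and unit — conflict.
No assignment satisfies every clause.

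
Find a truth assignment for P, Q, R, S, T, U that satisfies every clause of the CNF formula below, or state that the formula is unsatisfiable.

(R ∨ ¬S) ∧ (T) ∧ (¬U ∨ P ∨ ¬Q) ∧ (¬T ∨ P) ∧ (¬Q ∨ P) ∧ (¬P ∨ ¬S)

Unit clause (T) forces T = True.
Unit clause (P) forces P = True.
Unit clause (¬S) forces S = False.
All clauses hold; Q, R, U can take either value.

P=True, Q=False, R=True, S=False, T=True, U=False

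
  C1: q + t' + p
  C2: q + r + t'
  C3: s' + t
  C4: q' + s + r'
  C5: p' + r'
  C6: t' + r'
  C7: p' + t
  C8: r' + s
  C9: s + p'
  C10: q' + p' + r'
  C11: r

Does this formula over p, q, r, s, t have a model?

Unsatisfiable

Unit clause (r) forces r = 1.
Unit clause (p') forces p = 0.
Unit clause (t') forces t = 0.
Unit clause (s') forces s = 0.
But (s) is also a unit clause — contradiction.
No assignment satisfies every clause.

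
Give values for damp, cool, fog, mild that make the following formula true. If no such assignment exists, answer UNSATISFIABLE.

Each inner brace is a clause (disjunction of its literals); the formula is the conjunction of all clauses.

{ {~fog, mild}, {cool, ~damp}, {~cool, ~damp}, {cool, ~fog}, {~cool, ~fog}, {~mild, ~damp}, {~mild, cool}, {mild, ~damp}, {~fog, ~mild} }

Suppose fog = 0.
Suppose cool = 0.
(~damp) alone gives damp = 0.
(~mild) alone gives mild = 0.
This assignment satisfies each clause.

damp: 0,  cool: 0,  fog: 0,  mild: 0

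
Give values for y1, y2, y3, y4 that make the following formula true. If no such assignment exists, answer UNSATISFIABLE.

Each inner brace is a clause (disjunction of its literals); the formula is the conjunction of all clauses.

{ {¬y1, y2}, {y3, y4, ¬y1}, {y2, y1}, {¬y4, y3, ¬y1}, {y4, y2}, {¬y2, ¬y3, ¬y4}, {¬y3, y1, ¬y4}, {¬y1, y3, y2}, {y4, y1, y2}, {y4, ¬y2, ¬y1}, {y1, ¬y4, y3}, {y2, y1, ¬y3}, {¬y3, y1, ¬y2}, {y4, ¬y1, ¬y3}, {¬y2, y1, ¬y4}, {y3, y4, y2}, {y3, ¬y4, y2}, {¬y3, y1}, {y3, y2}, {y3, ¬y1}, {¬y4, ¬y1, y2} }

y1 ↦ False,  y2 ↦ True,  y3 ↦ False,  y4 ↦ False

Try y1 = False.
Unit clause (y2) forces y2 = True.
Unit clause (¬y3) forces y3 = False.
Unit clause (¬y4) forces y4 = False.
All clauses are satisfied.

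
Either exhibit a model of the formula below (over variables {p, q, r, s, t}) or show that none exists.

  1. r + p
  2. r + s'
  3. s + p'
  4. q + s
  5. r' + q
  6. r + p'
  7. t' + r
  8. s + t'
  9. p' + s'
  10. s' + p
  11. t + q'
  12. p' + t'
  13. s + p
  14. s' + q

Suppose r = 1.
From the singleton clause (q), q = 1.
From the singleton clause (t), t = 1.
From the singleton clause (s), s = 1.
From the singleton clause (p'), p = 0.
Now (p) is unsatisfied and unit — conflict.
So r must be the other value — set r = 0.
From the singleton clause (p), p = 1.
Now (p') is unsatisfied and unit — conflict.
Both values of r lead to a conflict.

UNSATISFIABLE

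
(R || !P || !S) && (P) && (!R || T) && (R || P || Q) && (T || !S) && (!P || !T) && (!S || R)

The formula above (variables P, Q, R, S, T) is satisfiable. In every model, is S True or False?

False

Suppose S = true.
The clause (P) is unit, so P = true.
The clause (R) is unit, so R = true.
The clause (T) is unit, so T = true.
But (!T) is also a unit clause — contradiction.
So every satisfying assignment has S = False.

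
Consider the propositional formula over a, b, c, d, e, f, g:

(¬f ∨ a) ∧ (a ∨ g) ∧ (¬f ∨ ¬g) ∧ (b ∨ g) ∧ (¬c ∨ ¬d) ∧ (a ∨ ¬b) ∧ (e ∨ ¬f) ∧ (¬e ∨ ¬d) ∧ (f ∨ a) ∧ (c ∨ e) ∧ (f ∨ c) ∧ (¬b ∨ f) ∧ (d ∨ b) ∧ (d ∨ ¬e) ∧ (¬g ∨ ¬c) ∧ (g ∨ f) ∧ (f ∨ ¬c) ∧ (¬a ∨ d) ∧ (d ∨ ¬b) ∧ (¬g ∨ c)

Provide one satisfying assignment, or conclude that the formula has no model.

UNSATISFIABLE

Try f = False.
From the singleton clause (a), a = True.
From the singleton clause (c), c = True.
But (¬c) is also a unit clause — contradiction.
So f must be the other value — set f = True.
From the singleton clause (a), a = True.
From the singleton clause (¬g), g = False.
From the singleton clause (b), b = True.
From the singleton clause (e), e = True.
From the singleton clause (¬d), d = False.
But (d) is also a unit clause — contradiction.
Either choice for f ends in contradiction.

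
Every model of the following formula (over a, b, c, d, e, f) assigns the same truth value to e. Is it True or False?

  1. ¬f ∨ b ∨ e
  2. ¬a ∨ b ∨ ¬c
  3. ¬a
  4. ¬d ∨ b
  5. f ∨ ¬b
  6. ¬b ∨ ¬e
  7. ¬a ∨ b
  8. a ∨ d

Suppose e = True.
The clause (¬a) is unit, so a = False.
The clause (¬b) is unit, so b = False.
The clause (¬d) is unit, so d = False.
That conflicts with the unit clause (d).
So every satisfying assignment has e = False.

False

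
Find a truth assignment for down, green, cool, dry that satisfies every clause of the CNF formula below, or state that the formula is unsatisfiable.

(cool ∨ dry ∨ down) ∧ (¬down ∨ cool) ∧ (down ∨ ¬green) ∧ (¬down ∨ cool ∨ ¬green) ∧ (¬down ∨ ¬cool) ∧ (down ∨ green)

Case down = False:
From the singleton clause (¬green), green = False.
But (green) is also a unit clause — contradiction.
That branch fails; take down = True instead.
From the singleton clause (cool), cool = True.
But (¬cool) is also a unit clause — contradiction.
Neither down = True nor down = False works.

UNSATISFIABLE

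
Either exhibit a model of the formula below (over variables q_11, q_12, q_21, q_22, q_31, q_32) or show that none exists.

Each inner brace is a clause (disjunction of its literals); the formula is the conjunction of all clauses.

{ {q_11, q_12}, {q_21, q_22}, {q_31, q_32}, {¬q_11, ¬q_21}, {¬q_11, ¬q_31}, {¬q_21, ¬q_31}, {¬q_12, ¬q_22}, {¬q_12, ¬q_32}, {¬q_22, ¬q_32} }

Branch on q_11: set q_11 = True.
The clause (¬q_21) is unit, so q_21 = False.
The clause (q_22) is unit, so q_22 = True.
The clause (¬q_31) is unit, so q_31 = False.
The clause (q_32) is unit, so q_32 = True.
But (¬q_32) is also a unit clause — contradiction.
Undo q_11 and try q_11 = False.
The clause (q_12) is unit, so q_12 = True.
The clause (¬q_22) is unit, so q_22 = False.
The clause (q_21) is unit, so q_21 = True.
The clause (¬q_31) is unit, so q_31 = False.
The clause (q_32) is unit, so q_32 = True.
But (¬q_32) is also a unit clause — contradiction.
Either choice for q_11 ends in contradiction.

UNSATISFIABLE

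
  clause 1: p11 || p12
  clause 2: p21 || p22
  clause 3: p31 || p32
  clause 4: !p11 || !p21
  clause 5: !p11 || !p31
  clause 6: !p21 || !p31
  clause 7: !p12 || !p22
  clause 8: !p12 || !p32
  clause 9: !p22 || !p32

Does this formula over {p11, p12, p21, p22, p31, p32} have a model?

No

Case p11 = true:
(!p21) alone gives p21 = false.
(p22) alone gives p22 = true.
(!p31) alone gives p31 = false.
(p32) alone gives p32 = true.
Now (!p32) is unsatisfied and unit — conflict.
Backtrack on p11: now try p11 = false.
(p12) alone gives p12 = true.
(!p22) alone gives p22 = false.
(p21) alone gives p21 = true.
(!p31) alone gives p31 = false.
(p32) alone gives p32 = true.
Now (!p32) is unsatisfied and unit — conflict.
Neither p11 = true nor p11 = false works.
No assignment satisfies every clause.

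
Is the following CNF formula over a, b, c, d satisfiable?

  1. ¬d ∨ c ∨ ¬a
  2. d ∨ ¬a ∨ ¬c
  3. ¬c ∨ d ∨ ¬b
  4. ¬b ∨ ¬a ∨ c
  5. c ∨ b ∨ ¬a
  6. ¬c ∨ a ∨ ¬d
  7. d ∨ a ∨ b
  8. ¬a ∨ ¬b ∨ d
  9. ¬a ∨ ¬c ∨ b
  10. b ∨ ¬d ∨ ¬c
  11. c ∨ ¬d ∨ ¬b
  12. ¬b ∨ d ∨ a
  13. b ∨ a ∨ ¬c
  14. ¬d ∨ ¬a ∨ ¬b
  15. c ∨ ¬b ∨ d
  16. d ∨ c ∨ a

Suppose d = True.
Suppose c = False.
(¬a) alone gives a = False.
(¬b) alone gives b = False.
Every clause now holds.
A satisfying assignment: a ↦ False, b ↦ False, c ↦ False, d ↦ True.

Satisfiable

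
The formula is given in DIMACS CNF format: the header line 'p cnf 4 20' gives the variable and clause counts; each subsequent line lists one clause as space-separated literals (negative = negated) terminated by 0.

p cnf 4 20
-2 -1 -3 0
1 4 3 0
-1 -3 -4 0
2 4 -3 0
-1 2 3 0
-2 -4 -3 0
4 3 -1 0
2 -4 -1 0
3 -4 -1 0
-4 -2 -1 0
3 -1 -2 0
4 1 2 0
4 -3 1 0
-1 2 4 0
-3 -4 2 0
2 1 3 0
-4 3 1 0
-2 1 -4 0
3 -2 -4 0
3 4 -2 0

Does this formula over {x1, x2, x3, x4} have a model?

Suppose x2 = False.
Suppose x4 = True.
The clause (¬x1) is unit, so x1 = False.
The clause (¬x3) is unit, so x3 = False.
Now (x3) is unsatisfied and unit — conflict.
That branch fails; take x4 = False instead.
The clause (¬x3) is unit, so x3 = False.
The clause (x1) is unit, so x1 = True.
Now (¬x1) is unsatisfied and unit — conflict.
Both values of x4 lead to a conflict.
That branch fails; take x2 = True instead.
Suppose x1 = False.
The clause (¬x4) is unit, so x4 = False.
The clause (x3) is unit, so x3 = True.
Now (¬x3) is unsatisfied and unit — conflict.
That branch fails; take x1 = True instead.
The clause (¬x3) is unit, so x3 = False.
Now (x3) is unsatisfied and unit — conflict.
Both values of x1 lead to a conflict.
Both values of x2 lead to a conflict.
No assignment satisfies every clause.

No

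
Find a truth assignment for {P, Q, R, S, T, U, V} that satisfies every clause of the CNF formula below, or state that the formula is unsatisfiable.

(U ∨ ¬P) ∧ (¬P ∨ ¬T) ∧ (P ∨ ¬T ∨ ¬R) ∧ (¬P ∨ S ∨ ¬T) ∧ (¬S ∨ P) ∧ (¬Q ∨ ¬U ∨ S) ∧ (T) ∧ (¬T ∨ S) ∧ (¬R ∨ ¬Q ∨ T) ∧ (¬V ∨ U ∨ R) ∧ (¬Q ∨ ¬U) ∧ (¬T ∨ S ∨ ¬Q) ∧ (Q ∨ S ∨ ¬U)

UNSATISFIABLE

From the singleton clause (T), T = True.
From the singleton clause (¬P), P = False.
From the singleton clause (¬R), R = False.
From the singleton clause (¬S), S = False.
Now (S) is unsatisfied and unit — conflict.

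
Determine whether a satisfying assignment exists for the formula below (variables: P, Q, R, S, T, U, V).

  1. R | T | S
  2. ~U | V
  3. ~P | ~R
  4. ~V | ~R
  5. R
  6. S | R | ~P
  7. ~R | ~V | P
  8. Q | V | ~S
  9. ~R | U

The clause (R) is unit, so R = 1.
The clause (~P) is unit, so P = 0.
The clause (~V) is unit, so V = 0.
The clause (~U) is unit, so U = 0.
That conflicts with the unit clause (U).
No assignment satisfies every clause.

No, unsatisfiable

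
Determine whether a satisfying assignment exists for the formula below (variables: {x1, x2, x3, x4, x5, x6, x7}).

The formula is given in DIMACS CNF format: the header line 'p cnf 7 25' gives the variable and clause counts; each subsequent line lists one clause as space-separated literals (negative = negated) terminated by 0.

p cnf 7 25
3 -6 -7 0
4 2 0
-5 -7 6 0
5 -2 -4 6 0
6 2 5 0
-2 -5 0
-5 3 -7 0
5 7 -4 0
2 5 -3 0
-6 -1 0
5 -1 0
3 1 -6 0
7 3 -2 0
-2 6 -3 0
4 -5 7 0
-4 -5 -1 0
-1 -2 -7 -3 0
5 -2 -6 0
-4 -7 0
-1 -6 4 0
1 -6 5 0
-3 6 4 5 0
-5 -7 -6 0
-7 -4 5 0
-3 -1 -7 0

Yes

Case x4 = False:
The clause (x2) is unit, so x2 = True.
The clause (¬x5) is unit, so x5 = False.
The clause (¬x1) is unit, so x1 = False.
The clause (¬x6) is unit, so x6 = False.
The clause (¬x3) is unit, so x3 = False.
The clause (x7) is unit, so x7 = True.
Every clause now holds.
A satisfying assignment: x1: False,  x2: True,  x3: False,  x4: False,  x5: False,  x6: False,  x7: True.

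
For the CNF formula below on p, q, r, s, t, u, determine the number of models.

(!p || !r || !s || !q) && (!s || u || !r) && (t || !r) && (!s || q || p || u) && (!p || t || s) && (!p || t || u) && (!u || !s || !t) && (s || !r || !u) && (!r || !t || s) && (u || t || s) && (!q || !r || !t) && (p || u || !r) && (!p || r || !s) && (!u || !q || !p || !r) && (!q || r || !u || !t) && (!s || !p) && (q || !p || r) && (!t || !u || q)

9

There are 2^6 = 64 truth assignments over (p, q, r, s, t, u).
Split on u. With u = true, the clauses containing u are satisfied and !u drops from the rest; 4 of the 2^5 = 32 assignments to the other variables satisfy what remains.
With u = false, by the same count on the reduced clause set, 5 assignments work.
(One model: p=F, q=F, r=F, s=F, t=F, u=T.)
Total: 4 + 5 = 9.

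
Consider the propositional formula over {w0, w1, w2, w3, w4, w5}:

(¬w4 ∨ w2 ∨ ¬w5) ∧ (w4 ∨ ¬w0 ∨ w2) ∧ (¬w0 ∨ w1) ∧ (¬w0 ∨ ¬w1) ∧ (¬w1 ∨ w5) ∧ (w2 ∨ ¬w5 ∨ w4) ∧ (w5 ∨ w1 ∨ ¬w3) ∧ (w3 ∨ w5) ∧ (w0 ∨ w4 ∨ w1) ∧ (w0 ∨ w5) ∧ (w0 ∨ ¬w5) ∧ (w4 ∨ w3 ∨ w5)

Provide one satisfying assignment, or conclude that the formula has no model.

UNSATISFIABLE

Branch on w0: set w0 = False.
(w5) alone gives w5 = True.
Now (¬w5) is unsatisfied and unit — conflict.
Undo w0 and try w0 = True.
(w1) alone gives w1 = True.
Now (¬w1) is unsatisfied and unit — conflict.
Neither w0 = True nor w0 = False works.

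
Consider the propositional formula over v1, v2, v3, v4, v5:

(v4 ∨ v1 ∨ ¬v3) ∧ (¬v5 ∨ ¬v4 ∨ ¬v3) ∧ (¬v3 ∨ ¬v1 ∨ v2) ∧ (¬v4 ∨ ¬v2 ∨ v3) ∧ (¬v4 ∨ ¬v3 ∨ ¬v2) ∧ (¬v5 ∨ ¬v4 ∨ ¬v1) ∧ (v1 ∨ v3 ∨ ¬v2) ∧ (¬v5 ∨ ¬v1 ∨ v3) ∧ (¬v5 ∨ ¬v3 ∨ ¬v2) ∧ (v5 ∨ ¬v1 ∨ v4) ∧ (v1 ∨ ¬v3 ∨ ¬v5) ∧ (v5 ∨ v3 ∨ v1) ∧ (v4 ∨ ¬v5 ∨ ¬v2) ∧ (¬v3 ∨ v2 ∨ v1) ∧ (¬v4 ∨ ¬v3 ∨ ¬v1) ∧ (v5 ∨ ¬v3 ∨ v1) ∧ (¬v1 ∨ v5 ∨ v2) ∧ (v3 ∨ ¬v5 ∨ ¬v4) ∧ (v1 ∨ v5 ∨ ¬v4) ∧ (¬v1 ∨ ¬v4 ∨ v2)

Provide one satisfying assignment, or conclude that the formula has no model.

v1=False,  v2=False,  v3=False,  v4=False,  v5=True

Branch on v4: set v4 = False.
Branch on v1: set v1 = False.
(¬v3) alone gives v3 = False.
(¬v2) alone gives v2 = False.
(v5) alone gives v5 = True.
All clauses are satisfied.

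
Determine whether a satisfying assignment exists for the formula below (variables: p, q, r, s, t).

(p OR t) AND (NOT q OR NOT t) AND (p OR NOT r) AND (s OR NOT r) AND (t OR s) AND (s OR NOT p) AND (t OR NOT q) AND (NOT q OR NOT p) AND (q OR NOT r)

Suppose p = true.
(s) alone gives s = true.
(NOT q) alone gives q = false.
(NOT r) alone gives r = false.
Every clause is now satisfied; t is unconstrained.
A satisfying assignment: p: true, q: false, r: false, s: true, t: false.

Yes, satisfiable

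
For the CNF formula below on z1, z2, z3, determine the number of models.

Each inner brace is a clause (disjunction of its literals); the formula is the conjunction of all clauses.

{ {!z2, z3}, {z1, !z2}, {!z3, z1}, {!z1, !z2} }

There are 2^3 = 8 truth assignments over (z1, z2, z3).
Split on z1. With z1 = true, the clauses containing z1 are satisfied and !z1 drops from the rest; 2 of the 2^2 = 4 assignments to the other variables satisfy what remains.
With z1 = false, by the same count on the reduced clause set, 1 assignment works.
Total: 2 + 1 = 3.

3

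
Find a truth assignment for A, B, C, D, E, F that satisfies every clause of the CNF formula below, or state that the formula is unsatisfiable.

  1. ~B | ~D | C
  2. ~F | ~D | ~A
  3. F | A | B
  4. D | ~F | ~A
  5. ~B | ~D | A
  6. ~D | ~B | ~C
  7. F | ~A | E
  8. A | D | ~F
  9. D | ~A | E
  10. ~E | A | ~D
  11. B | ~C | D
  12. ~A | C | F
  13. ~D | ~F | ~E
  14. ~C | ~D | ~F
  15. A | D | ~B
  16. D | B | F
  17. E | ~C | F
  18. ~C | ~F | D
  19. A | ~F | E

Branch on B: set B = 1.
Branch on D: set D = 0.
From the singleton clause (A), A = 1.
From the singleton clause (~F), F = 0.
From the singleton clause (E), E = 1.
From the singleton clause (C), C = 1.
Every clause now holds.

A ↦ 1; B ↦ 1; C ↦ 1; D ↦ 0; E ↦ 1; F ↦ 0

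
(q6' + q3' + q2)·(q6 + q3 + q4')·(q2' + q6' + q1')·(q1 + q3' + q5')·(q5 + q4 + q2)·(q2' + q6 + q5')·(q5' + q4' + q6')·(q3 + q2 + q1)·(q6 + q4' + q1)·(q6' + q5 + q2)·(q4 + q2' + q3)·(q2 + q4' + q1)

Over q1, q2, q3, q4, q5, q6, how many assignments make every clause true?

There are 2^6 = 64 truth assignments over (q1, q2, q3, q4, q5, q6).
Split on q1. With q1 = 1, the clauses containing q1 are satisfied and q1' drops from the rest; 7 of the 2^5 = 32 assignments to the other variables satisfy what remains.
With q1 = 0, by the same count on the reduced clause set, 4 assignments work.
(One model: q1=F, q2=T, q3=F, q4=T, q5=F, q6=T.)
Total: 7 + 4 = 11.

11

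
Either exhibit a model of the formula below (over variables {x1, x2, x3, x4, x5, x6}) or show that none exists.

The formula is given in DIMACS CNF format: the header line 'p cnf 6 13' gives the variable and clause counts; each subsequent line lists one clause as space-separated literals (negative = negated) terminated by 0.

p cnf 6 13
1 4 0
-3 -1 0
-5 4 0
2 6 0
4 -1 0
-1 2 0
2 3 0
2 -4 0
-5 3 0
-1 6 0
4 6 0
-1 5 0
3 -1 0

x1=False,  x2=True,  x3=True,  x4=True,  x5=True,  x6=True

Try x1 = False.
The clause (x4) is unit, so x4 = True.
The clause (x2) is unit, so x2 = True.
Try x5 = True.
The clause (x3) is unit, so x3 = True.
Every clause is now satisfied; x6 is unconstrained.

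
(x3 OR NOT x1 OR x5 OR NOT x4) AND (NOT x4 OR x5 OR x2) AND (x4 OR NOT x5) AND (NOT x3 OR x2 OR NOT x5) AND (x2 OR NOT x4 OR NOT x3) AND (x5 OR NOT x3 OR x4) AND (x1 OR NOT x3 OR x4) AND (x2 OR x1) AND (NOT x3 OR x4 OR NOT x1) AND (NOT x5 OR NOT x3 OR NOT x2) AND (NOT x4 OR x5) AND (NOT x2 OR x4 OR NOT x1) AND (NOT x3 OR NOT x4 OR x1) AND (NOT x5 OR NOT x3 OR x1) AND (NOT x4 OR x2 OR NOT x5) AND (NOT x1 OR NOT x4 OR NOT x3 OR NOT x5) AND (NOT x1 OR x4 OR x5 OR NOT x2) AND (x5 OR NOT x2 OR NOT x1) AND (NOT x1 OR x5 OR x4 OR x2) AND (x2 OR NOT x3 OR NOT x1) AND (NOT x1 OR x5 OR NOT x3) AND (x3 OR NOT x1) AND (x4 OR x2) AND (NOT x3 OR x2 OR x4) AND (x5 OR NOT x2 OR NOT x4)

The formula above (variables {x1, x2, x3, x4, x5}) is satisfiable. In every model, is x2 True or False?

Suppose x2 = false.
From the singleton clause (x1), x1 = true.
From the singleton clause (NOT x3), x3 = false.
But (x3) is also a unit clause — contradiction.
So every satisfying assignment has x2 = True.

True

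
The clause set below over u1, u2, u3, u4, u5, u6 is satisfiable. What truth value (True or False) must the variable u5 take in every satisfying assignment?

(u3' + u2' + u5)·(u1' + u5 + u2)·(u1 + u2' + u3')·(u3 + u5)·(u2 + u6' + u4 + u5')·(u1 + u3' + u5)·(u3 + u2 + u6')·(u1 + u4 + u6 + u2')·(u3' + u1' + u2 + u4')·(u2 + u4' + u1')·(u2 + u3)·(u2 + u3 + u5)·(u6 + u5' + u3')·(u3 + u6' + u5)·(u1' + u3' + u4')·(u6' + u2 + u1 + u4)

True

Suppose u5 = 0.
Unit clause (u3) forces u3 = 1.
Unit clause (u2') forces u2 = 0.
Unit clause (u1') forces u1 = 0.
That conflicts with the unit clause (u1).
So every satisfying assignment has u5 = True.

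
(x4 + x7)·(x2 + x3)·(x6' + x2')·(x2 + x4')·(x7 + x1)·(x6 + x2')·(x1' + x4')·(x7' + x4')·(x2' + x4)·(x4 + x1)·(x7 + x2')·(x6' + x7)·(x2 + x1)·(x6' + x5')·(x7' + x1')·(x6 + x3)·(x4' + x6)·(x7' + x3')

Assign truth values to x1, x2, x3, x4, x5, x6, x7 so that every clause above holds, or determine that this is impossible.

UNSATISFIABLE

Try x4 = 1.
From the singleton clause (x2), x2 = 1.
From the singleton clause (x6'), x6 = 0.
Now (x6) is unsatisfied and unit — conflict.
That branch fails; take x4 = 0 instead.
From the singleton clause (x7), x7 = 1.
From the singleton clause (x2'), x2 = 0.
From the singleton clause (x3), x3 = 1.
Now (x3') is unsatisfied and unit — conflict.
Both values of x4 lead to a conflict.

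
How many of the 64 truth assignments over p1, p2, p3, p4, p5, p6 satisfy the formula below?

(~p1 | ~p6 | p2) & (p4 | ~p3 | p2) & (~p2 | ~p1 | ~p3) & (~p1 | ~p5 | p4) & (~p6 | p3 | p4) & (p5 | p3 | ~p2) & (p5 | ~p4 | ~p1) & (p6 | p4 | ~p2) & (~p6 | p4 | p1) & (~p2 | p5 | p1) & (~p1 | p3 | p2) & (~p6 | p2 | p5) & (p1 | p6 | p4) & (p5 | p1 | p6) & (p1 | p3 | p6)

There are 2^6 = 64 truth assignments over (p1, p2, p3, p4, p5, p6).
Split on p4. With p4 = 1, the clauses containing p4 are satisfied and ~p4 drops from the rest; 9 of the 2^5 = 32 assignments to the other variables satisfy what remains.
With p4 = 0, by the same count on the reduced clause set, 0 assignments work.
(One model: p1=F, p2=F, p3=F, p4=T, p5=T, p6=T.)
Total: 9 + 0 = 9.

9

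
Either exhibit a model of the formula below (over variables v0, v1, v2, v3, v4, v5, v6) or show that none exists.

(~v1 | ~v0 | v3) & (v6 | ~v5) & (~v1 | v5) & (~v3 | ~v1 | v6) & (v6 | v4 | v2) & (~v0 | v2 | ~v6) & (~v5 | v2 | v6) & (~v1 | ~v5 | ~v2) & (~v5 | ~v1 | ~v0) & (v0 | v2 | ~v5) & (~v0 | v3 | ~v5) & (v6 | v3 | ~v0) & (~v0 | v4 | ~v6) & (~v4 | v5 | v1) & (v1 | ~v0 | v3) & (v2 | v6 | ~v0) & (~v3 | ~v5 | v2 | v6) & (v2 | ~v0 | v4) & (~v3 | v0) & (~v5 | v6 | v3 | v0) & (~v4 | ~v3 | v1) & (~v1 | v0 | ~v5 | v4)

v0=1; v1=0; v2=1; v3=1; v4=0; v5=0; v6=0

Suppose v6 = 0.
(~v5) alone gives v5 = 0.
(~v1) alone gives v1 = 0.
(~v4) alone gives v4 = 0.
(v2) alone gives v2 = 1.
Suppose v3 = 1.
(v0) alone gives v0 = 1.
All clauses are satisfied.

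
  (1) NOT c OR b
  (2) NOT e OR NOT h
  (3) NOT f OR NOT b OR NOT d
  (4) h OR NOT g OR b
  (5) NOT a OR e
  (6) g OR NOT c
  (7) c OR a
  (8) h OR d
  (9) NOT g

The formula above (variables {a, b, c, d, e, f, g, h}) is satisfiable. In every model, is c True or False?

Suppose c = true.
Unit clause (b) forces b = true.
Unit clause (g) forces g = true.
That conflicts with the unit clause (NOT g).
So every satisfying assignment has c = False.

False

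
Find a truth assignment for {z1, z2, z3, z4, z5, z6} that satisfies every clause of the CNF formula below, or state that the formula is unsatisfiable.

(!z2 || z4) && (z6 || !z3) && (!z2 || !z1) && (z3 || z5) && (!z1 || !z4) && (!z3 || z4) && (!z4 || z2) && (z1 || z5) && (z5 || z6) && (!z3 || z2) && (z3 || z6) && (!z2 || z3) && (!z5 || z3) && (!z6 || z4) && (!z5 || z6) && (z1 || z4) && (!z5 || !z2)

UNSATISFIABLE

Case z2 = false:
(!z4) alone gives z4 = false.
(!z3) alone gives z3 = false.
(z5) alone gives z5 = true.
Now (!z5) is unsatisfied and unit — conflict.
Undo z2 and try z2 = true.
(z4) alone gives z4 = true.
(!z1) alone gives z1 = false.
(z5) alone gives z5 = true.
Now (!z5) is unsatisfied and unit — conflict.
Both values of z2 lead to a conflict.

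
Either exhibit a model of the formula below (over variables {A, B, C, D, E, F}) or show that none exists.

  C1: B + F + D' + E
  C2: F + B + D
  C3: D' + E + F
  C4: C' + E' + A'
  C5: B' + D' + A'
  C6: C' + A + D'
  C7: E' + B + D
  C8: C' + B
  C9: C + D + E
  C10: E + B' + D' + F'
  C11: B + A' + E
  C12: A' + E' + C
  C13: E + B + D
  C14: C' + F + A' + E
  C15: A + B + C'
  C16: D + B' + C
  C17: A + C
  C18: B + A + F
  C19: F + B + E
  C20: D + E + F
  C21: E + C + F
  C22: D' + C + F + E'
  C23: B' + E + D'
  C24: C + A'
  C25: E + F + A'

Try C = 1.
From the singleton clause (B), B = 1.
Try E = 1.
From the singleton clause (A'), A = 0.
From the singleton clause (D'), D = 0.
No clause remains; F is free.

A: 0,  B: 1,  C: 1,  D: 0,  E: 1,  F: 0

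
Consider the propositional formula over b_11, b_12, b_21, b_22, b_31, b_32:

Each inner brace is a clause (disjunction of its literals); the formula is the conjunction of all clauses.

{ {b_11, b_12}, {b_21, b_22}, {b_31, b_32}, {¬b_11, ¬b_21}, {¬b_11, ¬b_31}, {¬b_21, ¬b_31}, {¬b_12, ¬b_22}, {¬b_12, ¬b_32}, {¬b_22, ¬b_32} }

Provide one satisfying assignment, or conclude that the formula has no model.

UNSATISFIABLE

Branch on b_11: set b_11 = True.
From the singleton clause (¬b_21), b_21 = False.
From the singleton clause (b_22), b_22 = True.
From the singleton clause (¬b_31), b_31 = False.
From the singleton clause (b_32), b_32 = True.
But (¬b_32) is also a unit clause — contradiction.
So b_11 must be the other value — set b_11 = False.
From the singleton clause (b_12), b_12 = True.
From the singleton clause (¬b_22), b_22 = False.
From the singleton clause (b_21), b_21 = True.
From the singleton clause (¬b_31), b_31 = False.
From the singleton clause (b_32), b_32 = True.
But (¬b_32) is also a unit clause — contradiction.
Neither b_11 = True nor b_11 = False works.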